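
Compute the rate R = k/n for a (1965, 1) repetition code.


Rate = k/n = 1/1965

1/1965


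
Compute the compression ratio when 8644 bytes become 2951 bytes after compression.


Ratio = original / compressed = 8644 / 2951 = 2.9292

2.9292


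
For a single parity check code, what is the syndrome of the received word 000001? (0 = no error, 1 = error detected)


Syndrome = XOR of all bits = 0 XOR 0 XOR 0 XOR 0 XOR 0 XOR 1 = 1

1


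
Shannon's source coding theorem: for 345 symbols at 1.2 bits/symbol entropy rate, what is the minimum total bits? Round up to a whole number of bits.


Minimum bits >= n * H = 345 * 1.2 = 414.0, rounded up to a whole number of bits = 414

414 bits


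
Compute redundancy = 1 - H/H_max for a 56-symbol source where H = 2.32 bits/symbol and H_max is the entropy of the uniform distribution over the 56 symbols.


H_max = log2(K) = log2(56) = 5.8074 bits/symbol. Redundancy = 1 - H/H_max = 1 - 2.32/5.8074 = 1 - 0.3995 = 0.6005

0.6005


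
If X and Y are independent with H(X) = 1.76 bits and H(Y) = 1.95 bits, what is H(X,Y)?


For independent variables, H(X,Y) = H(X) + H(Y) = 1.76 + 1.95 = 3.71

3.71 bits


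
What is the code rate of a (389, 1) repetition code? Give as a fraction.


Rate = k/n = 1/389

1/389


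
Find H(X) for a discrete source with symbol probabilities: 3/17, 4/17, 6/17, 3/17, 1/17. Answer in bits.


H = -sum(p_i * log2(p_i)). Terms: -(3/17)*log2(3/17) = 0.441618; -(4/17)*log2(4/17) = 0.491168; -(6/17)*log2(6/17) = 0.530294; -(3/17)*log2(3/17) = 0.441618; -(1/17)*log2(1/17) = 0.240439. H = 0.441618 + 0.491168 + 0.530294 + 0.441618 + 0.240439 = 2.1451

2.1451 bits


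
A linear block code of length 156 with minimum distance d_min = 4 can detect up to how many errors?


Detection capability = d_min - 1 = 4 - 1 = 3

3 errors


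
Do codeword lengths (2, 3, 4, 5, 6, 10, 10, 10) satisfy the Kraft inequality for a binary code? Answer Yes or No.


Kraft sum = sum(2^(-l_i)) = 0.4873, need <= 1. Result: satisfied (a binary prefix-free code with these lengths exists)

Yes


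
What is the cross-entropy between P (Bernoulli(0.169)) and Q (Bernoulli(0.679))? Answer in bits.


H(P,Q) = -p*log2(q) - (1-p)*log2(1-q). -0.169*log2(0.679) = 0.094389; -0.831*log2(0.321) = 1.362304. H(P,Q) = 0.094389 + 1.362304 = 1.4567

1.4567 bits


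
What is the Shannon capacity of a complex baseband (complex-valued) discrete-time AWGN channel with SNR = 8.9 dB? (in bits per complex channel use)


SNR_linear = 10^(8.9/10) = 7.7625; C = log2(1 + SNR_linear) = log2(1 + 7.7625) = 3.1313

3.1313 bits/channel use


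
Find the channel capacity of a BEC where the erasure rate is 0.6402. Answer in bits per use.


C = 1 - epsilon = 1 - 0.6402 = 0.3598

0.3598 bits


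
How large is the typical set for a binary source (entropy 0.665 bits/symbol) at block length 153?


log2|A_typical| = nH = 153 * 0.665 = 101.745, so |A_typical| ~ 2^101.745 = 4.249e+30

4.249e+30


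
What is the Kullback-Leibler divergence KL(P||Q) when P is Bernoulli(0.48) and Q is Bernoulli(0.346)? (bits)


KL = p*log2(p/q) + (1-p)*log2((1-p)/(1-q)) = 0.48*log2(0.48/0.346) + 0.52*log2(0.52/0.654) = 0.0547

0.0547 bits


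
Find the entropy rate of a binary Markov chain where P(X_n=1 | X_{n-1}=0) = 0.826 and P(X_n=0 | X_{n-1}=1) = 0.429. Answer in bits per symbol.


Stationary distribution: pi_0 = p10/(p01+p10) = 0.3418, pi_1 = 0.6582. Entropy rate H' = pi_0*H(p01) + pi_1*H(p10) = 0.3418*0.6668 + 0.6582*0.9854 = 0.8765

0.8765 bits/symbol


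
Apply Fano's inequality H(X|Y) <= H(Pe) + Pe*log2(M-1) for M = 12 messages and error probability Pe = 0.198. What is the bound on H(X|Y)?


H(Pe) = -Pe*log2(Pe) - (1-Pe)*log2(1-Pe) = -0.198*log2(0.198) - 0.802*log2(0.802) = 0.462613 + 0.255297 = 0.7179. Pe*log2(M-1) = 0.198*log2(11) = 0.684967. Bound = H(Pe) + Pe*log2(M-1) = 0.462613 + 0.255297 + 0.684967 = 1.4029

1.4029 bits


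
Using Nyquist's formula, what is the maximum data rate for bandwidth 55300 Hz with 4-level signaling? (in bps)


Rate = 2 * B * log2(M) = 2 * 55300 * 2.0 = 221200.0

221200.0 bps


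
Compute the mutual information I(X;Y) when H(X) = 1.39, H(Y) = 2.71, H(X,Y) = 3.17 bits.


I(X;Y) = H(X) + H(Y) - H(X,Y) = 1.39 + 2.71 - 3.17 = 0.93

0.93 bits


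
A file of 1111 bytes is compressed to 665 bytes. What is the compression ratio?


Ratio = original / compressed = 1111 / 665 = 1.6707

1.6707


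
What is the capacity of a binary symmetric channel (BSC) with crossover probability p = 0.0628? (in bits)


H(p) = -p*log2(p) - (1-p)*log2(1-p) = -0.0628*log2(0.0628) - 0.9372*log2(0.9372) = 0.250766 + 0.087695 = 0.3385. C = 1 - H(p) = 1 - 0.3385 = 0.6615

0.6615 bits


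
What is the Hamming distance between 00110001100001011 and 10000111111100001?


Count differing positions: ^ . ^ ^ . ^ ^ . . ^ ^ ^ . ^ . ^ . = 10 differences

10


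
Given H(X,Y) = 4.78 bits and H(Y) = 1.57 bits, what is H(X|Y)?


H(X|Y) = H(X,Y) - H(Y) = 4.78 - 1.57 = 3.21

3.21 bits


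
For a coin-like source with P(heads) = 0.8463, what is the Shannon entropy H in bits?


H = -p*log2(p) - (1-p)*log2(1-p). -0.8463*log2(0.8463) = 0.203754; -0.1537*log2(0.1537) = 0.415268. H = 0.203754 + 0.415268 = 0.619

0.619 bits


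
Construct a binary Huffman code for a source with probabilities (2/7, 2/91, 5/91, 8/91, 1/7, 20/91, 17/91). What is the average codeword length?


Huffman construction (repeatedly merge the two least-probable nodes; each merge adds 1 bit to every symbol beneath it): 2/91 + 5/91 = 1/13; 1/13 + 8/91 = 15/91; 1/7 + 15/91 = 4/13; 17/91 + 20/91 = 37/91; 2/7 + 4/13 = 54/91; 37/91 + 54/91 = 1. Resulting codeword lengths (in the order the probabilities were given): (2, 5, 5, 4, 3, 2, 2). L_avg = sum(p_i * l_i) = 2/7*2 + 2/91*5 + 5/91*5 + 8/91*4 + 1/7*3 + 20/91*2 + 17/91*2 = 232/91 = 2.5495

2.5495 bits


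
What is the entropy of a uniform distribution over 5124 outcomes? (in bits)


H = log2(n) = log2(5124) = 12.3231

12.3231 bits


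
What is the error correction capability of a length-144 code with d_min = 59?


Correction capability = floor((d-1)/2) = floor((59-1)/2) = 29

29 errors


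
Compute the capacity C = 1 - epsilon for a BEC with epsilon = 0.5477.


C = 1 - epsilon = 1 - 0.5477 = 0.4523

0.4523 bits


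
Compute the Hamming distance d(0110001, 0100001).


Count differing positions: . . ^ . . . . = 1 differences

1


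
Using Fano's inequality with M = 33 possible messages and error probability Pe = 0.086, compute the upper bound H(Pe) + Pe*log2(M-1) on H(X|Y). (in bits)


H(Pe) = -Pe*log2(Pe) - (1-Pe)*log2(1-Pe) = -0.086*log2(0.086) - 0.914*log2(0.914) = 0.304399 + 0.118577 = 0.423. Pe*log2(M-1) = 0.086*log2(32) = 0.430000. Bound = H(Pe) + Pe*log2(M-1) = 0.304399 + 0.118577 + 0.430000 = 0.853

0.853 bits


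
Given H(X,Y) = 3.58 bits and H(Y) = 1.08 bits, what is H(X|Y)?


H(X|Y) = H(X,Y) - H(Y) = 3.58 - 1.08 = 2.5

2.5 bits


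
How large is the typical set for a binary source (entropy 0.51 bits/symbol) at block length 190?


log2|A_typical| = nH = 190 * 0.51 = 96.9, so |A_typical| ~ 2^96.9 = 1.478e+29

1.478e+29


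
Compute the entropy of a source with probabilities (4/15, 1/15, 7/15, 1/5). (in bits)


H = -sum(p_i * log2(p_i)). Terms: -(4/15)*log2(4/15) = 0.508504; -(1/15)*log2(1/15) = 0.260459; -(7/15)*log2(7/15) = 0.513117; -(1/5)*log2(1/5) = 0.464386. H = 0.508504 + 0.260459 + 0.513117 + 0.464386 = 1.7465

1.7465 bits


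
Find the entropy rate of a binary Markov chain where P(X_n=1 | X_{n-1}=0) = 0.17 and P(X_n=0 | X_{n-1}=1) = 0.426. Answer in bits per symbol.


Stationary distribution: pi_0 = p10/(p01+p10) = 0.7148, pi_1 = 0.2852. Entropy rate H' = pi_0*H(p01) + pi_1*H(p10) = 0.7148*0.6577 + 0.2852*0.9841 = 0.7508

0.7508 bits/symbol


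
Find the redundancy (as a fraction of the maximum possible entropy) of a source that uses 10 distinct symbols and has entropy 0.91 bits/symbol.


H_max = log2(K) = log2(10) = 3.3219 bits/symbol. Redundancy = 1 - H/H_max = 1 - 0.91/3.3219 = 1 - 0.2739 = 0.7261

0.7261


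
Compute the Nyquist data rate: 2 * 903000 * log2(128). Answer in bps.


Rate = 2 * B * log2(M) = 2 * 903000 * 7.0 = 12642000.0

12642000.0 bps


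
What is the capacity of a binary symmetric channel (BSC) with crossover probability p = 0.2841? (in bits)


H(p) = -p*log2(p) - (1-p)*log2(1-p) = -0.2841*log2(0.2841) - 0.7159*log2(0.7159) = 0.515792 + 0.345186 = 0.861. C = 1 - H(p) = 1 - 0.861 = 0.139

0.139 bits


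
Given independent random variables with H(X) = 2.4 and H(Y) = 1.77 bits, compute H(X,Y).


For independent variables, H(X,Y) = H(X) + H(Y) = 2.4 + 1.77 = 4.17

4.17 bits


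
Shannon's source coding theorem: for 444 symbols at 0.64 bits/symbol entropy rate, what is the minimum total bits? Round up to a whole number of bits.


Minimum bits >= n * H = 444 * 0.64 = 284.16, rounded up to a whole number of bits = 285

285 bits


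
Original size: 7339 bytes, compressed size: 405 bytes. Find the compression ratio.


Ratio = original / compressed = 7339 / 405 = 18.121

18.121


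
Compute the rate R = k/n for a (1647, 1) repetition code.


Rate = k/n = 1/1647

1/1647


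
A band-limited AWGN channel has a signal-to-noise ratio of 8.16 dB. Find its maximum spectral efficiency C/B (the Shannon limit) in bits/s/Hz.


SNR_linear = 10^(8.16/10) = 6.5464; C/B = log2(1 + SNR_linear) = log2(1 + 6.5464) = 2.9158

2.9158 bits/s/Hz


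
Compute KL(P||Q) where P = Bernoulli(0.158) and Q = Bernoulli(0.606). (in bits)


KL = p*log2(p/q) + (1-p)*log2((1-p)/(1-q)) = 0.158*log2(0.158/0.606) + 0.842*log2(0.842/0.394) = 0.6161

0.6161 bits


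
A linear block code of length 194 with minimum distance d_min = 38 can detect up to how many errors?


Detection capability = d_min - 1 = 38 - 1 = 37

37 errors


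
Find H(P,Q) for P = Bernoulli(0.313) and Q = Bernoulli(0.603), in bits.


H(P,Q) = -p*log2(q) - (1-p)*log2(1-q). -0.313*log2(0.603) = 0.228418; -0.687*log2(0.397) = 0.915626. H(P,Q) = 0.228418 + 0.915626 = 1.144

1.144 bits


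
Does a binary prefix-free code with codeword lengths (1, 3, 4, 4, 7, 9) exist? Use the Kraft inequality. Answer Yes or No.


Kraft sum = sum(2^(-l_i)) = 0.7598, need <= 1. Result: satisfied (a binary prefix-free code with these lengths exists)

Yes


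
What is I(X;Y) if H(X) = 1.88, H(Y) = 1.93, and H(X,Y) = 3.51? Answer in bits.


I(X;Y) = H(X) + H(Y) - H(X,Y) = 1.88 + 1.93 - 3.51 = 0.3

0.3 bits


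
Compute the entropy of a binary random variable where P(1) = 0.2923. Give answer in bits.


H = -p*log2(p) - (1-p)*log2(1-p). -0.2923*log2(0.2923) = 0.518680; -0.7077*log2(0.7077) = 0.352994. H = 0.518680 + 0.352994 = 0.8717

0.8717 bits


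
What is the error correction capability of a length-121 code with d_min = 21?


Correction capability = floor((d-1)/2) = floor((21-1)/2) = 10

10 errors


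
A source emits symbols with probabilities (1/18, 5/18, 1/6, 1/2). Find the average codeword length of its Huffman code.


Huffman construction (repeatedly merge the two least-probable nodes; each merge adds 1 bit to every symbol beneath it): 1/18 + 1/6 = 2/9; 2/9 + 5/18 = 1/2; 1/2 + 1/2 = 1. Resulting codeword lengths (in the order the probabilities were given): (3, 2, 3, 1). L_avg = sum(p_i * l_i) = 1/18*3 + 5/18*2 + 1/6*3 + 1/2*1 = 31/18 = 1.7222

1.7222 bits


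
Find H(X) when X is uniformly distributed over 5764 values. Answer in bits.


H = log2(n) = log2(5764) = 12.4929

12.4929 bits


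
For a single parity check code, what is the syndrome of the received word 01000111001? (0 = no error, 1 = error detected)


Syndrome = XOR of all bits = 0 XOR 1 XOR 0 XOR 0 XOR 0 XOR 1 XOR 1 XOR 1 XOR 0 XOR 0 XOR 1 = 1

1


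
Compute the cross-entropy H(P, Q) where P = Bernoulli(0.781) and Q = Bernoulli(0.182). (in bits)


H(P,Q) = -p*log2(q) - (1-p)*log2(1-q). -0.781*log2(0.182) = 1.919690; -0.219*log2(0.818) = 0.063472. H(P,Q) = 1.919690 + 0.063472 = 1.9832

1.9832 bits


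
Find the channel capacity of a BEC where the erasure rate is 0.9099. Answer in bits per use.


C = 1 - epsilon = 1 - 0.9099 = 0.0901

0.0901 bits


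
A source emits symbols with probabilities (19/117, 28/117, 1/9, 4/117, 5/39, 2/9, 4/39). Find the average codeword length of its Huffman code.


Huffman construction (repeatedly merge the two least-probable nodes; each merge adds 1 bit to every symbol beneath it): 4/117 + 4/39 = 16/117; 1/9 + 5/39 = 28/117; 16/117 + 19/117 = 35/117; 2/9 + 28/117 = 6/13; 28/117 + 35/117 = 7/13; 6/13 + 7/13 = 1. Resulting codeword lengths (in the order the probabilities were given): (3, 2, 3, 4, 3, 2, 4). L_avg = sum(p_i * l_i) = 19/117*3 + 28/117*2 + 1/9*3 + 4/117*4 + 5/39*3 + 2/9*2 + 4/39*4 = 313/117 = 2.6752

2.6752 bits


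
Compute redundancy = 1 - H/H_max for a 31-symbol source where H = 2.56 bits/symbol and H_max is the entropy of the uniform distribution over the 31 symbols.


H_max = log2(K) = log2(31) = 4.9542 bits/symbol. Redundancy = 1 - H/H_max = 1 - 2.56/4.9542 = 1 - 0.5167 = 0.4833

0.4833


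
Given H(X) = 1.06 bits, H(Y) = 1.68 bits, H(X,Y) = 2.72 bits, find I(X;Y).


I(X;Y) = H(X) + H(Y) - H(X,Y) = 1.06 + 1.68 - 2.72 = 0.02

0.02 bits


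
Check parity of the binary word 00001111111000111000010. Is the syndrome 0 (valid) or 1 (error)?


Syndrome = XOR of all bits = 0 XOR 0 XOR 0 XOR 0 XOR 1 XOR 1 XOR 1 XOR 1 XOR 1 XOR 1 XOR 1 XOR 0 XOR 0 XOR 0 XOR 1 XOR 1 XOR 1 XOR 0 XOR 0 XOR 0 XOR 0 XOR 1 XOR 0 = 1

1


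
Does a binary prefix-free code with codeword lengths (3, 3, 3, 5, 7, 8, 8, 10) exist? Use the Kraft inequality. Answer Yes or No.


Kraft sum = sum(2^(-l_i)) = 0.4229, need <= 1. Result: satisfied (a binary prefix-free code with these lengths exists)

Yes


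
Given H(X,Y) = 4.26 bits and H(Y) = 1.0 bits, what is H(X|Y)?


H(X|Y) = H(X,Y) - H(Y) = 4.26 - 1.0 = 3.26

3.26 bits


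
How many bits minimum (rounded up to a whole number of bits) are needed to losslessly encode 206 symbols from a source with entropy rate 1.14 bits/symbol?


Minimum bits >= n * H = 206 * 1.14 = 234.84, rounded up to a whole number of bits = 235

235 bits


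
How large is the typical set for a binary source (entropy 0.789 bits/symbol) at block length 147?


log2|A_typical| = nH = 147 * 0.789 = 115.983, so |A_typical| ~ 2^115.983 = 8.210e+34

8.210e+34


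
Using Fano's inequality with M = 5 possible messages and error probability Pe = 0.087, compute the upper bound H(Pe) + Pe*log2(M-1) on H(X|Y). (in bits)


H(Pe) = -Pe*log2(Pe) - (1-Pe)*log2(1-Pe) = -0.087*log2(0.087) - 0.913*log2(0.913) = 0.306487 + 0.119889 = 0.4264. Pe*log2(M-1) = 0.087*log2(4) = 0.174000. Bound = H(Pe) + Pe*log2(M-1) = 0.306487 + 0.119889 + 0.174000 = 0.6004

0.6004 bits


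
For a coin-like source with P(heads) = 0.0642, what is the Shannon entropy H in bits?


H = -p*log2(p) - (1-p)*log2(1-p). -0.0642*log2(0.0642) = 0.254314; -0.9358*log2(0.9358) = 0.089582. H = 0.254314 + 0.089582 = 0.3439

0.3439 bits


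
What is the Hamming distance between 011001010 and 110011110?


Count differing positions: ^ . ^ . ^ . ^ . . = 4 differences

4


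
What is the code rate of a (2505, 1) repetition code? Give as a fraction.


Rate = k/n = 1/2505

1/2505


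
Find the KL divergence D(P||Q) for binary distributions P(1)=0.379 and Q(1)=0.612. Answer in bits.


KL = p*log2(p/q) + (1-p)*log2((1-p)/(1-q)) = 0.379*log2(0.379/0.612) + 0.621*log2(0.621/0.388) = 0.1594

0.1594 bits


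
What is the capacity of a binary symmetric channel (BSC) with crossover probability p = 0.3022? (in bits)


H(p) = -p*log2(p) - (1-p)*log2(1-p) = -0.3022*log2(0.3022) - 0.6978*log2(0.6978) = 0.521725 + 0.362238 = 0.884. C = 1 - H(p) = 1 - 0.884 = 0.116

0.116 bits


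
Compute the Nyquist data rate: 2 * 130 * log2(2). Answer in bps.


Rate = 2 * B * log2(M) = 2 * 130 * 1.0 = 260.0

260.0 bps


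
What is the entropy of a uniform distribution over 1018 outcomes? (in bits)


H = log2(n) = log2(1018) = 9.9915

9.9915 bits


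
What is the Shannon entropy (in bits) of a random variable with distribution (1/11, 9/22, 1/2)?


H = -sum(p_i * log2(p_i)). Terms: -(1/11)*log2(1/11) = 0.314494; -(9/22)*log2(9/22) = 0.527525; -(1/2)*log2(1/2) = 0.500000. H = 0.314494 + 0.527525 + 0.500000 = 1.342

1.342 bits


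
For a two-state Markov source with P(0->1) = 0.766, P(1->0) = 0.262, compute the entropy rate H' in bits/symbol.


Stationary distribution: pi_0 = p10/(p01+p10) = 0.2549, pi_1 = 0.7451. Entropy rate H' = pi_0*H(p01) + pi_1*H(p10) = 0.2549*0.7849 + 0.7451*0.8297 = 0.8183

0.8183 bits/symbol


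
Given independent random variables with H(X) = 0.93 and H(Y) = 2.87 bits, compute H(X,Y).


For independent variables, H(X,Y) = H(X) + H(Y) = 0.93 + 2.87 = 3.8

3.8 bits


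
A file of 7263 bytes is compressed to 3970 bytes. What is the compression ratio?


Ratio = original / compressed = 7263 / 3970 = 1.8295

1.8295


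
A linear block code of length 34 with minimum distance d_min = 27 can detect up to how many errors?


Detection capability = d_min - 1 = 27 - 1 = 26

26 errors


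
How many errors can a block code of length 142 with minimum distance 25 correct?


Correction capability = floor((d-1)/2) = floor((25-1)/2) = 12

12 errors


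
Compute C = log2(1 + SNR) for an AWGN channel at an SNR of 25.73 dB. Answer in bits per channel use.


SNR_linear = 10^(25.73/10) = 374.1106; C = log2(1 + SNR_linear) = log2(1 + 374.1106) = 8.5512

8.5512 bits/channel use


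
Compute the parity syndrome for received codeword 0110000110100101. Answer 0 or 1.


Syndrome = XOR of all bits = 0 XOR 1 XOR 1 XOR 0 XOR 0 XOR 0 XOR 0 XOR 1 XOR 1 XOR 0 XOR 1 XOR 0 XOR 0 XOR 1 XOR 0 XOR 1 = 1

1


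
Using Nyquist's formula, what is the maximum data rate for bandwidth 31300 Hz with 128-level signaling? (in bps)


Rate = 2 * B * log2(M) = 2 * 31300 * 7.0 = 438200.0

438200.0 bps


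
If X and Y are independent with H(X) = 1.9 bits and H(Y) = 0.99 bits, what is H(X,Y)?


For independent variables, H(X,Y) = H(X) + H(Y) = 1.9 + 0.99 = 2.89

2.89 bits


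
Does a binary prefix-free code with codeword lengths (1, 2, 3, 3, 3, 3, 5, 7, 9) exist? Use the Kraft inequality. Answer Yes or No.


Kraft sum = sum(2^(-l_i)) = 1.291, need <= 1. Result: violated (a binary prefix-free code with these lengths cannot exist)

No


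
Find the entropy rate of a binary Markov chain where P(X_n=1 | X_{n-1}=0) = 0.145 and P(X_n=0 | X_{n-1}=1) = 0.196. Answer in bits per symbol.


Stationary distribution: pi_0 = p10/(p01+p10) = 0.5748, pi_1 = 0.4252. Entropy rate H' = pi_0*H(p01) + pi_1*H(p10) = 0.5748*0.5972 + 0.4252*0.7139 = 0.6468

0.6468 bits/symbol


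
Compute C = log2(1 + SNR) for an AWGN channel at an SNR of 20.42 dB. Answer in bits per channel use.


SNR_linear = 10^(20.42/10) = 110.1539; C = log2(1 + SNR_linear) = log2(1 + 110.1539) = 6.7964

6.7964 bits/channel use


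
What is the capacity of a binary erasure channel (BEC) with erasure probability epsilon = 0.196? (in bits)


C = 1 - epsilon = 1 - 0.196 = 0.804

0.804 bits


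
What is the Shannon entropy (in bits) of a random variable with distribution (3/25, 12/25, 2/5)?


H = -sum(p_i * log2(p_i)). Terms: -(3/25)*log2(3/25) = 0.367067; -(12/25)*log2(12/25) = 0.508269; -(2/5)*log2(2/5) = 0.528771. H = 0.367067 + 0.508269 + 0.528771 = 1.4041

1.4041 bits


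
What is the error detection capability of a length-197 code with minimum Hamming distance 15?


Detection capability = d_min - 1 = 15 - 1 = 14

14 errors


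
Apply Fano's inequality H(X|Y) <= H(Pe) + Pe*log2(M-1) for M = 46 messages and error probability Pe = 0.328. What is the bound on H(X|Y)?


H(Pe) = -Pe*log2(Pe) - (1-Pe)*log2(1-Pe) = -0.328*log2(0.328) - 0.672*log2(0.672) = 0.527500 + 0.385370 = 0.9129. Pe*log2(M-1) = 0.328*log2(45) = 1.801328. Bound = H(Pe) + Pe*log2(M-1) = 0.527500 + 0.385370 + 1.801328 = 2.7142

2.7142 bits


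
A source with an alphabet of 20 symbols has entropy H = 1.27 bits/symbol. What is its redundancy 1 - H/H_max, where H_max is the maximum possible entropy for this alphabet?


H_max = log2(K) = log2(20) = 4.3219 bits/symbol. Redundancy = 1 - H/H_max = 1 - 1.27/4.3219 = 1 - 0.2939 = 0.7061

0.7061


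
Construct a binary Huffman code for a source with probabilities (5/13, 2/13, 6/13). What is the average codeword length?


Huffman construction (repeatedly merge the two least-probable nodes; each merge adds 1 bit to every symbol beneath it): 2/13 + 5/13 = 7/13; 6/13 + 7/13 = 1. Resulting codeword lengths (in the order the probabilities were given): (2, 2, 1). L_avg = sum(p_i * l_i) = 5/13*2 + 2/13*2 + 6/13*1 = 20/13 = 1.5385

1.5385 bits


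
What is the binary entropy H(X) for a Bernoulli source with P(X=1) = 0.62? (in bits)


H = -p*log2(p) - (1-p)*log2(1-p). -0.62*log2(0.62) = 0.427589; -0.38*log2(0.38) = 0.530453. H = 0.427589 + 0.530453 = 0.958

0.958 bits


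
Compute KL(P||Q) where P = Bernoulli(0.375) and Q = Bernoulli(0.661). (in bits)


KL = p*log2(p/q) + (1-p)*log2((1-p)/(1-q)) = 0.375*log2(0.375/0.661) + 0.625*log2(0.625/0.339) = 0.2449

0.2449 bits


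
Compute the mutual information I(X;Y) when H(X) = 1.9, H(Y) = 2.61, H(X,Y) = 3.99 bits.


I(X;Y) = H(X) + H(Y) - H(X,Y) = 1.9 + 2.61 - 3.99 = 0.52

0.52 bits


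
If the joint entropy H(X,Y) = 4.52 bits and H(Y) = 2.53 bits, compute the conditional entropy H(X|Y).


H(X|Y) = H(X,Y) - H(Y) = 4.52 - 2.53 = 1.99

1.99 bits


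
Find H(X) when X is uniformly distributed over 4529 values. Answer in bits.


H = log2(n) = log2(4529) = 12.145

12.145 bits


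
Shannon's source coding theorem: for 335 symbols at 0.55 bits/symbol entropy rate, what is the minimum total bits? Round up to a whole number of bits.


Minimum bits >= n * H = 335 * 0.55 = 184.25, rounded up to a whole number of bits = 185

185 bits


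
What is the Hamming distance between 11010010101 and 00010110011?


Count differing positions: ^ ^ . . . ^ . . ^ ^ . = 5 differences

5


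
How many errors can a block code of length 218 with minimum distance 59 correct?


Correction capability = floor((d-1)/2) = floor((59-1)/2) = 29

29 errors


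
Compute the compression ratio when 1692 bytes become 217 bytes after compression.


Ratio = original / compressed = 1692 / 217 = 7.7972

7.7972


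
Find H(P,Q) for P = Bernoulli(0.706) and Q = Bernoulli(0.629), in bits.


H(P,Q) = -p*log2(q) - (1-p)*log2(1-q). -0.706*log2(0.629) = 0.472221; -0.294*log2(0.371) = 0.420570. H(P,Q) = 0.472221 + 0.420570 = 0.8928

0.8928 bits


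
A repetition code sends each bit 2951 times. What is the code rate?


Rate = k/n = 1/2951

1/2951


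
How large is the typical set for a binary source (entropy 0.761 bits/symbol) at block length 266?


log2|A_typical| = nH = 266 * 0.761 = 202.426, so |A_typical| ~ 2^202.426 = 8.636e+60

8.636e+60


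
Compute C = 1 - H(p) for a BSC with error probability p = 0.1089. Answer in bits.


H(p) = -p*log2(p) - (1-p)*log2(1-p) = -0.1089*log2(0.1089) - 0.8911*log2(0.8911) = 0.348363 + 0.148226 = 0.4966. C = 1 - H(p) = 1 - 0.4966 = 0.5034

0.5034 bits


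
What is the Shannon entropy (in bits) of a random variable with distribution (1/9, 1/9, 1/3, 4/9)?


H = -sum(p_i * log2(p_i)). Terms: -(1/9)*log2(1/9) = 0.352214; -(1/9)*log2(1/9) = 0.352214; -(1/3)*log2(1/3) = 0.528321; -(4/9)*log2(4/9) = 0.519967. H = 0.352214 + 0.352214 + 0.528321 + 0.519967 = 1.7527

1.7527 bits


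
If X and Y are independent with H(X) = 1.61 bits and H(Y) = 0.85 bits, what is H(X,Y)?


For independent variables, H(X,Y) = H(X) + H(Y) = 1.61 + 0.85 = 2.46

2.46 bits


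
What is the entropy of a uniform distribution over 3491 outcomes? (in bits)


H = log2(n) = log2(3491) = 11.7694

11.7694 bits


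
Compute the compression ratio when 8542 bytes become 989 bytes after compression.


Ratio = original / compressed = 8542 / 989 = 8.637

8.637


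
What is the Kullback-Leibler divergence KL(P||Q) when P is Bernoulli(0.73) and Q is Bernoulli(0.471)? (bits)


KL = p*log2(p/q) + (1-p)*log2((1-p)/(1-q)) = 0.73*log2(0.73/0.471) + 0.27*log2(0.27/0.529) = 0.1995

0.1995 bits


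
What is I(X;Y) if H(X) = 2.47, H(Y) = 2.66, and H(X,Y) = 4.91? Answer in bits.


I(X;Y) = H(X) + H(Y) - H(X,Y) = 2.47 + 2.66 - 4.91 = 0.22

0.22 bits


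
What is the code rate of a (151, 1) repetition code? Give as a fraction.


Rate = k/n = 1/151

1/151


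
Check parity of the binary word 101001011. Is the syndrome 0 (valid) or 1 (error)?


Syndrome = XOR of all bits = 1 XOR 0 XOR 1 XOR 0 XOR 0 XOR 1 XOR 0 XOR 1 XOR 1 = 1

1


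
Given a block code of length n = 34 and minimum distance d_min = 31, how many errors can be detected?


Detection capability = d_min - 1 = 31 - 1 = 30

30 errors


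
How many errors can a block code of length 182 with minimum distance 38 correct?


Correction capability = floor((d-1)/2) = floor((38-1)/2) = 18

18 errors


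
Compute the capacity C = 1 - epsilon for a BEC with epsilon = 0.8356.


C = 1 - epsilon = 1 - 0.8356 = 0.1644

0.1644 bits


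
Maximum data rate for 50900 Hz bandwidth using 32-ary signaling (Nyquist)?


Rate = 2 * B * log2(M) = 2 * 50900 * 5.0 = 509000.0

509000.0 bps


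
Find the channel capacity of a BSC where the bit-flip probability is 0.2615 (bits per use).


H(p) = -p*log2(p) - (1-p)*log2(1-p) = -0.2615*log2(0.2615) - 0.7385*log2(0.7385) = 0.506033 + 0.322968 = 0.829. C = 1 - H(p) = 1 - 0.829 = 0.171

0.171 bits


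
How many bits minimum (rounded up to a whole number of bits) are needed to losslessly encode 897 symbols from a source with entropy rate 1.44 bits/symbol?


Minimum bits >= n * H = 897 * 1.44 = 1291.68, rounded up to a whole number of bits = 1292

1292 bits


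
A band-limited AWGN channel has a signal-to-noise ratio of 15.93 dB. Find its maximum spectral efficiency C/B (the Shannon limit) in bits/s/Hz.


SNR_linear = 10^(15.93/10) = 39.1742; C/B = log2(1 + SNR_linear) = log2(1 + 39.1742) = 5.3282

5.3282 bits/s/Hz


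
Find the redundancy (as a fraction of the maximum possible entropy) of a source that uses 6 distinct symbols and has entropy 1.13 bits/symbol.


H_max = log2(K) = log2(6) = 2.585 bits/symbol. Redundancy = 1 - H/H_max = 1 - 1.13/2.585 = 1 - 0.4371 = 0.5629

0.5629


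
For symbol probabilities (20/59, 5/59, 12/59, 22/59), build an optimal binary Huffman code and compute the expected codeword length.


Huffman construction (repeatedly merge the two least-probable nodes; each merge adds 1 bit to every symbol beneath it): 5/59 + 12/59 = 17/59; 17/59 + 20/59 = 37/59; 22/59 + 37/59 = 1. Resulting codeword lengths (in the order the probabilities were given): (2, 3, 3, 1). L_avg = sum(p_i * l_i) = 20/59*2 + 5/59*3 + 12/59*3 + 22/59*1 = 113/59 = 1.9153

1.9153 bits


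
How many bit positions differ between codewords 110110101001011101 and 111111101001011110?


Count differing positions: . . ^ . . ^ . . . . . . . . . . ^ ^ = 4 differences

4


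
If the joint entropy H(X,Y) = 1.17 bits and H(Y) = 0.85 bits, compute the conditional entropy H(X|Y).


H(X|Y) = H(X,Y) - H(Y) = 1.17 - 0.85 = 0.32

0.32 bits


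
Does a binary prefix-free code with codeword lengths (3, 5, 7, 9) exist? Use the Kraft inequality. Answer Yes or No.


Kraft sum = sum(2^(-l_i)) = 0.166, need <= 1. Result: satisfied (a binary prefix-free code with these lengths exists)

Yes


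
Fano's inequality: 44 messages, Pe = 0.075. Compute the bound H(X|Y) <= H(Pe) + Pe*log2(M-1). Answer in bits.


H(Pe) = -Pe*log2(Pe) - (1-Pe)*log2(1-Pe) = -0.075*log2(0.075) - 0.925*log2(0.925) = 0.280272 + 0.104039 = 0.3843. Pe*log2(M-1) = 0.075*log2(43) = 0.406970. Bound = H(Pe) + Pe*log2(M-1) = 0.280272 + 0.104039 + 0.406970 = 0.7913

0.7913 bits


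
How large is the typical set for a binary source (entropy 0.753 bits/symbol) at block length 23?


log2|A_typical| = nH = 23 * 0.753 = 17.319, so |A_typical| ~ 2^17.319 = 1.635e+05

1.635e+05


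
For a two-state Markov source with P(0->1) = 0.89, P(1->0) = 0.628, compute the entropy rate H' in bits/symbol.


Stationary distribution: pi_0 = p10/(p01+p10) = 0.4137, pi_1 = 0.5863. Entropy rate H' = pi_0*H(p01) + pi_1*H(p10) = 0.4137*0.4999 + 0.5863*0.9522 = 0.7651

0.7651 bits/symbol


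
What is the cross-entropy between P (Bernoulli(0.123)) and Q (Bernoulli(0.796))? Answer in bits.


H(P,Q) = -p*log2(q) - (1-p)*log2(1-q). -0.123*log2(0.796) = 0.040487; -0.877*log2(0.204) = 2.011276. H(P,Q) = 0.040487 + 2.011276 = 2.0518

2.0518 bits


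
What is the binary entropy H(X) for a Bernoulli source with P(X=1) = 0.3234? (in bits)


H = -p*log2(p) - (1-p)*log2(1-p). -0.3234*log2(0.3234) = 0.526692; -0.6766*log2(0.6766) = 0.381349. H = 0.526692 + 0.381349 = 0.908

0.908 bits


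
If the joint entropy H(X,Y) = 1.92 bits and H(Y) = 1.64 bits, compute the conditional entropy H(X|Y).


H(X|Y) = H(X,Y) - H(Y) = 1.92 - 1.64 = 0.28

0.28 bits


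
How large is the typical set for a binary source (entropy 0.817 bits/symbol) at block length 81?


log2|A_typical| = nH = 81 * 0.817 = 66.177, so |A_typical| ~ 2^66.177 = 8.342e+19

8.342e+19


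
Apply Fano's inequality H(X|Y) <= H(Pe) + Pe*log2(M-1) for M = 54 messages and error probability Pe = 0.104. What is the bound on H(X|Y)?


H(Pe) = -Pe*log2(Pe) - (1-Pe)*log2(1-Pe) = -0.104*log2(0.104) - 0.896*log2(0.896) = 0.339596 + 0.141953 = 0.4815. Pe*log2(M-1) = 0.104*log2(53) = 0.595704. Bound = H(Pe) + Pe*log2(M-1) = 0.339596 + 0.141953 + 0.595704 = 1.0773

1.0773 bits


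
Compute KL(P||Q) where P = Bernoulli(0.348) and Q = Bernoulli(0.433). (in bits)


KL = p*log2(p/q) + (1-p)*log2((1-p)/(1-q)) = 0.348*log2(0.348/0.433) + 0.652*log2(0.652/0.567) = 0.0217

0.0217 bits


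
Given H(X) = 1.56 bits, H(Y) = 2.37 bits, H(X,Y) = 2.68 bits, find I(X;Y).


I(X;Y) = H(X) + H(Y) - H(X,Y) = 1.56 + 2.37 - 2.68 = 1.25

1.25 bits


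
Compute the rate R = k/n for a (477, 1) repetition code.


Rate = k/n = 1/477

1/477


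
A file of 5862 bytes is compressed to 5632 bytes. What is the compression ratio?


Ratio = original / compressed = 5862 / 5632 = 1.0408

1.0408


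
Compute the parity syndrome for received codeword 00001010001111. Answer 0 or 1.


Syndrome = XOR of all bits = 0 XOR 0 XOR 0 XOR 0 XOR 1 XOR 0 XOR 1 XOR 0 XOR 0 XOR 0 XOR 1 XOR 1 XOR 1 XOR 1 = 0

0


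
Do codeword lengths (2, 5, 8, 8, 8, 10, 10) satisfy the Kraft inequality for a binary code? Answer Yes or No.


Kraft sum = sum(2^(-l_i)) = 0.2949, need <= 1. Result: satisfied (a binary prefix-free code with these lengths exists)

Yes


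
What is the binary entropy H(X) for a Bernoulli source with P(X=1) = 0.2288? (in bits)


H = -p*log2(p) - (1-p)*log2(1-p). -0.2288*log2(0.2288) = 0.486850; -0.7712*log2(0.7712) = 0.289064. H = 0.486850 + 0.289064 = 0.7759

0.7759 bits


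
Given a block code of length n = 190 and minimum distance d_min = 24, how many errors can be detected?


Detection capability = d_min - 1 = 24 - 1 = 23

23 errors


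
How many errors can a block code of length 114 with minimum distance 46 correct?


Correction capability = floor((d-1)/2) = floor((46-1)/2) = 22

22 errors


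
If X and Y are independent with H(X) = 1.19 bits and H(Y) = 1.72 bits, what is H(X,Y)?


For independent variables, H(X,Y) = H(X) + H(Y) = 1.19 + 1.72 = 2.91

2.91 bits


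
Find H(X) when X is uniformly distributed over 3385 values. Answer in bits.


H = log2(n) = log2(3385) = 11.7249

11.7249 bits


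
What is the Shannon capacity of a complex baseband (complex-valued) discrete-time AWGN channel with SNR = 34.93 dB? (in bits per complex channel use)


SNR_linear = 10^(34.93/10) = 3111.7163; C = log2(1 + SNR_linear) = log2(1 + 3111.7163) = 11.604

11.604 bits/channel use


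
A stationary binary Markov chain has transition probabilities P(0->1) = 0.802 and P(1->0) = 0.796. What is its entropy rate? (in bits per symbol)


Stationary distribution: pi_0 = p10/(p01+p10) = 0.4981, pi_1 = 0.5019. Entropy rate H' = pi_0*H(p01) + pi_1*H(p10) = 0.4981*0.7179 + 0.5019*0.7299 = 0.7239

0.7239 bits/symbol


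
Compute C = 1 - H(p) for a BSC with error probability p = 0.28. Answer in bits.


H(p) = -p*log2(p) - (1-p)*log2(1-p) = -0.28*log2(0.28) - 0.72*log2(0.72) = 0.514220 + 0.341230 = 0.8555. C = 1 - H(p) = 1 - 0.8555 = 0.1445

0.1445 bits


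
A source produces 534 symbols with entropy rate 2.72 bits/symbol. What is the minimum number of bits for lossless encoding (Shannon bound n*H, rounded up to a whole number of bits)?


Minimum bits >= n * H = 534 * 2.72 = 1452.48, rounded up to a whole number of bits = 1453

1453 bits


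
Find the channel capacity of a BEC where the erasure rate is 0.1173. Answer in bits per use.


C = 1 - epsilon = 1 - 0.1173 = 0.8827

0.8827 bits


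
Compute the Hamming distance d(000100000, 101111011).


Count differing positions: ^ . ^ . ^ ^ . ^ ^ = 6 differences

6


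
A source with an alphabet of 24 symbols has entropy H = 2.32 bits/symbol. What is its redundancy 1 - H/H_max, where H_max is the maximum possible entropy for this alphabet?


H_max = log2(K) = log2(24) = 4.585 bits/symbol. Redundancy = 1 - H/H_max = 1 - 2.32/4.585 = 1 - 0.506 = 0.494

0.494


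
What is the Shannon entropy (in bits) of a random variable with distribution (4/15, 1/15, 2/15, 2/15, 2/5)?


H = -sum(p_i * log2(p_i)). Terms: -(4/15)*log2(4/15) = 0.508504; -(1/15)*log2(1/15) = 0.260459; -(2/15)*log2(2/15) = 0.387585; -(2/15)*log2(2/15) = 0.387585; -(2/5)*log2(2/5) = 0.528771. H = 0.508504 + 0.260459 + 0.387585 + 0.387585 + 0.528771 = 2.0729

2.0729 bits


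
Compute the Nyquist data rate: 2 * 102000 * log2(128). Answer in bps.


Rate = 2 * B * log2(M) = 2 * 102000 * 7.0 = 1428000.0

1428000.0 bps


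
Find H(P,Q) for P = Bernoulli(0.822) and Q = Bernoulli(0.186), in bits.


H(P,Q) = -p*log2(q) - (1-p)*log2(1-q). -0.822*log2(0.186) = 1.994686; -0.178*log2(0.814) = 0.052848. H(P,Q) = 1.994686 + 0.052848 = 2.0475

2.0475 bits


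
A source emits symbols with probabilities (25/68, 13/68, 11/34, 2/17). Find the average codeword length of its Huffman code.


Huffman construction (repeatedly merge the two least-probable nodes; each merge adds 1 bit to every symbol beneath it): 2/17 + 13/68 = 21/68; 21/68 + 11/34 = 43/68; 25/68 + 43/68 = 1. Resulting codeword lengths (in the order the probabilities were given): (1, 3, 2, 3). L_avg = sum(p_i * l_i) = 25/68*1 + 13/68*3 + 11/34*2 + 2/17*3 = 33/17 = 1.9412

1.9412 bits


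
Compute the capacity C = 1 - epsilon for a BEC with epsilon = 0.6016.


C = 1 - epsilon = 1 - 0.6016 = 0.3984

0.3984 bits


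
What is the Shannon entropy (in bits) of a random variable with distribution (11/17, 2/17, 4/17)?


H = -sum(p_i * log2(p_i)). Terms: -(11/17)*log2(11/17) = 0.406373; -(2/17)*log2(2/17) = 0.363231; -(4/17)*log2(4/17) = 0.491168. H = 0.406373 + 0.363231 + 0.491168 = 1.2608

1.2608 bits


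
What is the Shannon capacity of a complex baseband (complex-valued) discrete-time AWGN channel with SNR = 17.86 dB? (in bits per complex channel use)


SNR_linear = 10^(17.86/10) = 61.0942; C = log2(1 + SNR_linear) = log2(1 + 61.0942) = 5.9564

5.9564 bits/channel use


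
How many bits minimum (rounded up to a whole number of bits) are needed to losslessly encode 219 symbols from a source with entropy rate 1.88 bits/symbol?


Minimum bits >= n * H = 219 * 1.88 = 411.72, rounded up to a whole number of bits = 412

412 bits


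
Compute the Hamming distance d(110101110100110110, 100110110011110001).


Count differing positions: . ^ . . ^ ^ . . . ^ ^ ^ . . . ^ ^ ^ = 9 differences

9


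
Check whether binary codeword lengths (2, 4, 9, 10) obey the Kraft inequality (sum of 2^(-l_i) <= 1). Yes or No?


Kraft sum = sum(2^(-l_i)) = 0.3154, need <= 1. Result: satisfied (a binary prefix-free code with these lengths exists)

Yes


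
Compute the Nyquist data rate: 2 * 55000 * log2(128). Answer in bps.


Rate = 2 * B * log2(M) = 2 * 55000 * 7.0 = 770000.0

770000.0 bps


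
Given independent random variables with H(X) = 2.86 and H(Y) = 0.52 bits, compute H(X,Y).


For independent variables, H(X,Y) = H(X) + H(Y) = 2.86 + 0.52 = 3.38

3.38 bits


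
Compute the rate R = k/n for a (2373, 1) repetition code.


Rate = k/n = 1/2373

1/2373


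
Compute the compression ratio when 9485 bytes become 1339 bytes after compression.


Ratio = original / compressed = 9485 / 1339 = 7.0836

7.0836


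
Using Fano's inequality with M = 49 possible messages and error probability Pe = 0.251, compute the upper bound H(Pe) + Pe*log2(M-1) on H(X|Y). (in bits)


H(Pe) = -Pe*log2(Pe) - (1-Pe)*log2(1-Pe) = -0.251*log2(0.251) - 0.749*log2(0.749) = 0.500554 + 0.312305 = 0.8129. Pe*log2(M-1) = 0.251*log2(48) = 1.401826. Bound = H(Pe) + Pe*log2(M-1) = 0.500554 + 0.312305 + 1.401826 = 2.2147

2.2147 bits


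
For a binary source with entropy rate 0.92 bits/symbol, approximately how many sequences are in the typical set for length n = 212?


log2|A_typical| = nH = 212 * 0.92 = 195.04, so |A_typical| ~ 2^195.04 = 5.163e+58

5.163e+58


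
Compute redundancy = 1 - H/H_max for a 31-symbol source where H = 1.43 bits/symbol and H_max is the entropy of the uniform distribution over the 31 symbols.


H_max = log2(K) = log2(31) = 4.9542 bits/symbol. Redundancy = 1 - H/H_max = 1 - 1.43/4.9542 = 1 - 0.2886 = 0.7114

0.7114


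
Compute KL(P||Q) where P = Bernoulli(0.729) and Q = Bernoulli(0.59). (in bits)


KL = p*log2(p/q) + (1-p)*log2((1-p)/(1-q)) = 0.729*log2(0.729/0.59) + 0.271*log2(0.271/0.41) = 0.0606

0.0606 bits


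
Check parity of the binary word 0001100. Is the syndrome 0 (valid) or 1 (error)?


Syndrome = XOR of all bits = 0 XOR 0 XOR 0 XOR 1 XOR 1 XOR 0 XOR 0 = 0

0


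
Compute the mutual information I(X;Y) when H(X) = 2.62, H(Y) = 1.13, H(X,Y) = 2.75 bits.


I(X;Y) = H(X) + H(Y) - H(X,Y) = 2.62 + 1.13 - 2.75 = 1.0

1.0 bits


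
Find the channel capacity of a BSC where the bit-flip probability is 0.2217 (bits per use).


H(p) = -p*log2(p) - (1-p)*log2(1-p) = -0.2217*log2(0.2217) - 0.7783*log2(0.7783) = 0.481825 + 0.281435 = 0.7633. C = 1 - H(p) = 1 - 0.7633 = 0.2367

0.2367 bits


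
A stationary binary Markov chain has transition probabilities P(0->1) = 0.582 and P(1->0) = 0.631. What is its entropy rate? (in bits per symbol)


Stationary distribution: pi_0 = p10/(p01+p10) = 0.5202, pi_1 = 0.4798. Entropy rate H' = pi_0*H(p01) + pi_1*H(p10) = 0.5202*0.9805 + 0.4798*0.9499 = 0.9658

0.9658 bits/symbol


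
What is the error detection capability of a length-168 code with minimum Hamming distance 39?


Detection capability = d_min - 1 = 39 - 1 = 38

38 errors


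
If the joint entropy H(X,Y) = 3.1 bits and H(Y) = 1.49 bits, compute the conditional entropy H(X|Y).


H(X|Y) = H(X,Y) - H(Y) = 3.1 - 1.49 = 1.61

1.61 bits


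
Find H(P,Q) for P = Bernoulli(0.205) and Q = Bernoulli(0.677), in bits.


H(P,Q) = -p*log2(q) - (1-p)*log2(1-q). -0.205*log2(0.677) = 0.115368; -0.795*log2(0.323) = 1.296163. H(P,Q) = 0.115368 + 1.296163 = 1.4115

1.4115 bits


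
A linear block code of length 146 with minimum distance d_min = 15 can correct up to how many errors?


Correction capability = floor((d-1)/2) = floor((15-1)/2) = 7

7 errors


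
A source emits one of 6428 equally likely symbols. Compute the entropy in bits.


H = log2(n) = log2(6428) = 12.6502

12.6502 bits
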